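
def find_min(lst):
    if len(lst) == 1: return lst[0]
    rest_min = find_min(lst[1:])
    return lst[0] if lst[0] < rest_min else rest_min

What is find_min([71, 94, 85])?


find_min([71, 94, 85]): compare 71 with find_min([94, 85])
find_min([94, 85]): compare 94 with find_min([85])
find_min([85]) = 85  (base case)
Compare 94 with 85 -> 85
Compare 71 with 85 -> 71

71


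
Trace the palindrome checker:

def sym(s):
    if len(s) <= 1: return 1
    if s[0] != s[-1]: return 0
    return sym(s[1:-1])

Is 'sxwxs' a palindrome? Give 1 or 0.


sym('sxwxs'): s[0]='s' == s[-1]='s' -> check sym('xwx')
sym('xwx'): s[0]='x' == s[-1]='x' -> check sym('w')
sym('w'): len <= 1 -> return 1  (base case)
Result: 1 (palindrome)

1


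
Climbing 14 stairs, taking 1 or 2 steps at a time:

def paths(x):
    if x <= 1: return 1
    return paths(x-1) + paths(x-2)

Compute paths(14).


Building up from base cases:
paths(0) = 1
paths(1) = 1
paths(2) = paths(1) + paths(0) = 1 + 1 = 2
paths(3) = paths(2) + paths(1) = 2 + 1 = 3
paths(4) = paths(3) + paths(2) = 3 + 2 = 5
paths(5) = paths(4) + paths(3) = 5 + 3 = 8
paths(6) = paths(5) + paths(4) = 8 + 5 = 13
paths(7) = paths(6) + paths(5) = 13 + 8 = 21
paths(8) = paths(7) + paths(6) = 21 + 13 = 34
paths(9) = paths(8) + paths(7) = 34 + 21 = 55
paths(10) = paths(9) + paths(8) = 55 + 34 = 89
paths(11) = paths(10) + paths(9) = 89 + 55 = 144
paths(12) = paths(11) + paths(10) = 144 + 89 = 233
paths(13) = paths(12) + paths(11) = 233 + 144 = 377
paths(14) = paths(13) + paths(12) = 377 + 233 = 610

610


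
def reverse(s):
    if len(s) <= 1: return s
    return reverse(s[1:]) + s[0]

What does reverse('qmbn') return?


reverse('qmbn') = reverse('mbn') + 'q'
reverse('mbn') = reverse('bn') + 'm'
reverse('bn') = reverse('n') + 'b'
reverse('n') = 'n'  (base case)
Concatenating: 'n' + 'b' + 'm' + 'q' = 'nbmq'

nbmq


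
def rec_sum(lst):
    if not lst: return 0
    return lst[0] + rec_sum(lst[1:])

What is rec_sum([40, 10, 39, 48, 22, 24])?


rec_sum([40, 10, 39, 48, 22, 24]) = 40 + rec_sum([10, 39, 48, 22, 24])
rec_sum([10, 39, 48, 22, 24]) = 10 + rec_sum([39, 48, 22, 24])
rec_sum([39, 48, 22, 24]) = 39 + rec_sum([48, 22, 24])
rec_sum([48, 22, 24]) = 48 + rec_sum([22, 24])
rec_sum([22, 24]) = 22 + rec_sum([24])
rec_sum([24]) = 24 + rec_sum([])
rec_sum([]) = 0  (base case)
Total: 40 + 10 + 39 + 48 + 22 + 24 + 0 = 183

183


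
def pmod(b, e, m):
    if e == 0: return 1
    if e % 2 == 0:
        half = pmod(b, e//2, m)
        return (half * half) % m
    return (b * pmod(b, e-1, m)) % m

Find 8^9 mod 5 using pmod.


pmod(8, 9, 5): e is odd, compute pmod(8, 8, 5)
  pmod(8, 8, 5): e is even, compute pmod(8, 4, 5)
    pmod(8, 4, 5): e is even, compute pmod(8, 2, 5)
      pmod(8, 2, 5): e is even, compute pmod(8, 1, 5)
        pmod(8, 1, 5): e is odd, compute pmod(8, 0, 5)
          pmod(8, 0, 5) = 1
        (8 * 1) % 5 = 3
      half=3, (3*3) % 5 = 4
    half=4, (4*4) % 5 = 1
  half=1, (1*1) % 5 = 1
(8 * 1) % 5 = 3

3


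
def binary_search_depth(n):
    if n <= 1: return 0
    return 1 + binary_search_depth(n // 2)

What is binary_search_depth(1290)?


1290 / 2 = 645
645 / 2 = 322
322 / 2 = 161
161 / 2 = 80
80 / 2 = 40
40 / 2 = 20
20 / 2 = 10
10 / 2 = 5
5 / 2 = 2
2 / 2 = 1
Reached 1 after 10 halvings

10


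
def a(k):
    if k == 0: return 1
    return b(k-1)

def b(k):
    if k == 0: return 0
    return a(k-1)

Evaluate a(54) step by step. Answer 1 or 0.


a(54) = b(53)
b(53) = a(52)
a(52) = b(51)
b(51) = a(50)
a(50) = b(49)
b(49) = a(48)
a(48) = b(47)
b(47) = a(46)
a(46) = b(45)
b(45) = a(44)
a(44) = b(43)
b(43) = a(42)
a(42) = b(41)
b(41) = a(40)
a(40) = b(39)
b(39) = a(38)
a(38) = b(37)
b(37) = a(36)
a(36) = b(35)
b(35) = a(34)
a(34) = b(33)
b(33) = a(32)
a(32) = b(31)
b(31) = a(30)
a(30) = b(29)
b(29) = a(28)
a(28) = b(27)
b(27) = a(26)
a(26) = b(25)
b(25) = a(24)
a(24) = b(23)
b(23) = a(22)
a(22) = b(21)
b(21) = a(20)
a(20) = b(19)
b(19) = a(18)
a(18) = b(17)
b(17) = a(16)
a(16) = b(15)
b(15) = a(14)
a(14) = b(13)
b(13) = a(12)
a(12) = b(11)
b(11) = a(10)
a(10) = b(9)
b(9) = a(8)
a(8) = b(7)
b(7) = a(6)
a(6) = b(5)
b(5) = a(4)
a(4) = b(3)
b(3) = a(2)
a(2) = b(1)
b(1) = a(0)
a(0) = 1  (base case)
Result: 1

1


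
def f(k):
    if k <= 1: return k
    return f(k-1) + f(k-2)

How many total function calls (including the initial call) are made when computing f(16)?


Let C(n) = total calls for f(n)
C(0) = 1, C(1) = 1
C(2) = 1 + C(1) + C(0) = 1 + 1 + 1 = 3
C(3) = 1 + C(2) + C(1) = 1 + 3 + 1 = 5
C(4) = 1 + C(3) + C(2) = 1 + 5 + 3 = 9
C(5) = 1 + C(4) + C(3) = 1 + 9 + 5 = 15
C(6) = 1 + C(5) + C(4) = 1 + 15 + 9 = 25
C(7) = 1 + C(6) + C(5) = 1 + 25 + 15 = 41
C(8) = 1 + C(7) + C(6) = 1 + 41 + 25 = 67
C(9) = 1 + C(8) + C(7) = 1 + 67 + 41 = 109
C(10) = 1 + C(9) + C(8) = 1 + 109 + 67 = 177
C(11) = 1 + C(10) + C(9) = 1 + 177 + 109 = 287
C(12) = 1 + C(11) + C(10) = 1 + 287 + 177 = 465
C(13) = 1 + C(12) + C(11) = 1 + 465 + 287 = 753
C(14) = 1 + C(13) + C(12) = 1 + 753 + 465 = 1219
C(15) = 1 + C(14) + C(13) = 1 + 1219 + 753 = 1973
C(16) = 1 + C(15) + C(14) = 1 + 1973 + 1219 = 3193

3193


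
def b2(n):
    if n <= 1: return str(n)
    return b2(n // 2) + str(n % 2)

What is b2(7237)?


b2(7237) = b2(3618) + '1'
b2(3618) = b2(1809) + '0'
b2(1809) = b2(904) + '1'
b2(904) = b2(452) + '0'
b2(452) = b2(226) + '0'
b2(226) = b2(113) + '0'
b2(113) = b2(56) + '1'
b2(56) = b2(28) + '0'
b2(28) = b2(14) + '0'
b2(14) = b2(7) + '0'
b2(7) = b2(3) + '1'
b2(3) = b2(1) + '1'
b2(1) = '1'  (base case)
Concatenating: '1' + '1' + '1' + '0' + '0' + '0' + '1' + '0' + '0' + '0' + '1' + '0' + '1' = '1110001000101'

1110001000101


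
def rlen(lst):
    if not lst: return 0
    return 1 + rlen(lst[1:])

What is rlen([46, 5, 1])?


rlen([46, 5, 1]) = 1 + rlen([5, 1])
rlen([5, 1]) = 1 + rlen([1])
rlen([1]) = 1 + rlen([])
rlen([]) = 0  (base case)
Unwinding: 1 + 1 + 1 + 0 = 3

3


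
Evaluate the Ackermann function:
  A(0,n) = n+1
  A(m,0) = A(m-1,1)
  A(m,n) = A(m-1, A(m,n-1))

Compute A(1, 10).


A(1, 10) = A(0, A(1, 9))
  A(1, 9) = A(0, A(1, 8))
    A(1, 8) = A(0, A(1, 7))
      A(1, 7) = A(0, A(1, 6))
        A(1, 6) = A(0, A(1, 5))
          A(1, 5) = A(0, A(1, 4))
          A(1, 4) = A(0, A(1, 3))
          A(1, 3) = A(0, A(1, 2))
          A(1, 2) = A(0, A(1, 1))
          A(1, 1) = A(0, A(1, 0))
          A(1, 0) = A(0, 1)
          A(0, 1) = 2
            = A(0, 2)
          A(0, 2) = 3
            = A(0, 3)
          A(0, 3) = 4
            = A(0, 4)
          A(0, 4) = 5
            = A(0, 5)
          A(0, 5) = 6
            = A(0, 6)
          A(0, 6) = 7
          = A(0, 7)
          A(0, 7) = 8
        = A(0, 8)
... (trace truncated)
Result: A(1, 10) = 12

12


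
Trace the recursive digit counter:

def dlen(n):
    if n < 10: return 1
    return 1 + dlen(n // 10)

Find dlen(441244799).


dlen(441244799) = 1 + dlen(44124479)
dlen(44124479) = 1 + dlen(4412447)
dlen(4412447) = 1 + dlen(441244)
dlen(441244) = 1 + dlen(44124)
dlen(44124) = 1 + dlen(4412)
dlen(4412) = 1 + dlen(441)
dlen(441) = 1 + dlen(44)
dlen(44) = 1 + dlen(4)
dlen(4) = 1  (base case: 4 < 10)
Unwinding: 1 + 1 + 1 + 1 + 1 + 1 + 1 + 1 + 1 = 9

9


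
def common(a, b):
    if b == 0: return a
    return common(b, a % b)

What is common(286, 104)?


common(286, 104) = common(104, 78)
common(104, 78) = common(78, 26)
common(78, 26) = common(26, 0)
common(26, 0) = 26  (base case)

26


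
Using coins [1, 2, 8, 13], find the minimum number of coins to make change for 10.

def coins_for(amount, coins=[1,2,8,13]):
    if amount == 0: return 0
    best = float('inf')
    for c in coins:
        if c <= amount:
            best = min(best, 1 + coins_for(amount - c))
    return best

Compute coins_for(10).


Building up with DP:
coins_for(0) = 0
coins_for(1) = min(1+coins_for(0)=1+0=1) = 1
coins_for(2) = min(1+coins_for(1)=1+1=2, 1+coins_for(0)=1+0=1) = 1
coins_for(3) = min(1+coins_for(2)=1+1=2, 1+coins_for(1)=1+1=2) = 2
coins_for(4) = min(1+coins_for(3)=1+2=3, 1+coins_for(2)=1+1=2) = 2
coins_for(5) = min(1+coins_for(4)=1+2=3, 1+coins_for(3)=1+2=3) = 3
coins_for(6) = min(1+coins_for(5)=1+3=4, 1+coins_for(4)=1+2=3) = 3
coins_for(7) = min(1+coins_for(6)=1+3=4, 1+coins_for(5)=1+3=4) = 4
coins_for(8) = min(1+coins_for(7)=1+4=5, 1+coins_for(6)=1+3=4, 1+coins_for(0)=1+0=1) = 1
coins_for(9) = min(1+coins_for(8)=1+1=2, 1+coins_for(7)=1+4=5, 1+coins_for(1)=1+1=2) = 2
coins_for(10) = min(1+coins_for(9)=1+2=3, 1+coins_for(8)=1+1=2, 1+coins_for(2)=1+1=2) = 2

2


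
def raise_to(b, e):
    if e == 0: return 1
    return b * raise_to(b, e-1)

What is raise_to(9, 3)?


raise_to(9, 3)
= 9 * raise_to(9, 2)
= 9 * 9 * raise_to(9, 1)
= 9 * 9 * 9 * raise_to(9, 0)
= 9 * 9 * 9 * 1
= 729

729


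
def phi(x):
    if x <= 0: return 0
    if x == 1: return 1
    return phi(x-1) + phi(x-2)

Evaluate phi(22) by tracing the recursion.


Computing phi(22) bottom-up:
phi(0) = 0
phi(1) = 1
phi(2) = phi(1) + phi(0) = 1 + 0 = 1
phi(3) = phi(2) + phi(1) = 1 + 1 = 2
phi(4) = phi(3) + phi(2) = 2 + 1 = 3
phi(5) = phi(4) + phi(3) = 3 + 2 = 5
phi(6) = phi(5) + phi(4) = 5 + 3 = 8
phi(7) = phi(6) + phi(5) = 8 + 5 = 13
phi(8) = phi(7) + phi(6) = 13 + 8 = 21
phi(9) = phi(8) + phi(7) = 21 + 13 = 34
phi(10) = phi(9) + phi(8) = 34 + 21 = 55
phi(11) = phi(10) + phi(9) = 55 + 34 = 89
phi(12) = phi(11) + phi(10) = 89 + 55 = 144
phi(13) = phi(12) + phi(11) = 144 + 89 = 233
phi(14) = phi(13) + phi(12) = 233 + 144 = 377
phi(15) = phi(14) + phi(13) = 377 + 233 = 610
phi(16) = phi(15) + phi(14) = 610 + 377 = 987
phi(17) = phi(16) + phi(15) = 987 + 610 = 1597
phi(18) = phi(17) + phi(16) = 1597 + 987 = 2584
phi(19) = phi(18) + phi(17) = 2584 + 1597 = 4181
phi(20) = phi(19) + phi(18) = 4181 + 2584 = 6765
phi(21) = phi(20) + phi(19) = 6765 + 4181 = 10946
phi(22) = phi(21) + phi(20) = 10946 + 6765 = 17711

17711


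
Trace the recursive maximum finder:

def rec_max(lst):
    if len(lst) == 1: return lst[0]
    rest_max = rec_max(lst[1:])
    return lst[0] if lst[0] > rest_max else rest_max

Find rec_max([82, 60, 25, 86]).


rec_max([82, 60, 25, 86]): compare 82 with rec_max([60, 25, 86])
rec_max([60, 25, 86]): compare 60 with rec_max([25, 86])
rec_max([25, 86]): compare 25 with rec_max([86])
rec_max([86]) = 86  (base case)
Compare 25 with 86 -> 86
Compare 60 with 86 -> 86
Compare 82 with 86 -> 86

86


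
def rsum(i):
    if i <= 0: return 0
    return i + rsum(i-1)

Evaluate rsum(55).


rsum(55)
= 55 + 54 + 53 + 52 + 51 + 50 + 49 + 48 + 47 + 46 + 45 + 44 + 43 + 42 + 41 + 40 + 39 + 38 + 37 + 36 + 35 + 34 + 33 + 32 + 31 + 30 + 29 + 28 + 27 + 26 + 25 + 24 + 23 + 22 + 21 + 20 + 19 + 18 + 17 + 16 + 15 + 14 + 13 + 12 + 11 + 10 + 9 + 8 + 7 + 6 + 5 + 4 + 3 + 2 + 1 + rsum(0)
= 55 + 54 + 53 + 52 + 51 + 50 + 49 + 48 + 47 + 46 + 45 + 44 + 43 + 42 + 41 + 40 + 39 + 38 + 37 + 36 + 35 + 34 + 33 + 32 + 31 + 30 + 29 + 28 + 27 + 26 + 25 + 24 + 23 + 22 + 21 + 20 + 19 + 18 + 17 + 16 + 15 + 14 + 13 + 12 + 11 + 10 + 9 + 8 + 7 + 6 + 5 + 4 + 3 + 2 + 1 + 0
= 1540

1540


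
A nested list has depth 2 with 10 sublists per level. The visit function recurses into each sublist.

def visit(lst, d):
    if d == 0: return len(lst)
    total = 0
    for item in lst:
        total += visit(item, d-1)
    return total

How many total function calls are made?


At depth 0 (root): 1 call
At depth 1: each of 1 parents calls visit on 10 children = 10 calls
At depth 2: each of 10 parents calls visit on 10 children = 100 calls
Total: 1 + 10 + 100 = 111

111


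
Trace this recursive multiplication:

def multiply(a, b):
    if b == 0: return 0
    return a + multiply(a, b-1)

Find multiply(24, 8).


multiply(24, 8) = 24 + multiply(24, 7)
multiply(24, 7) = 24 + multiply(24, 6)
multiply(24, 6) = 24 + multiply(24, 5)
multiply(24, 5) = 24 + multiply(24, 4)
multiply(24, 4) = 24 + multiply(24, 3)
multiply(24, 3) = 24 + multiply(24, 2)
multiply(24, 2) = 24 + multiply(24, 1)
multiply(24, 1) = 24 + multiply(24, 0)
multiply(24, 0) = 0  (base case)
Total: 24 + 24 + 24 + 24 + 24 + 24 + 24 + 24 + 0 = 192

192


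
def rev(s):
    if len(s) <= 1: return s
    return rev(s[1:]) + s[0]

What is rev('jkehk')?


rev('jkehk') = rev('kehk') + 'j'
rev('kehk') = rev('ehk') + 'k'
rev('ehk') = rev('hk') + 'e'
rev('hk') = rev('k') + 'h'
rev('k') = 'k'  (base case)
Concatenating: 'k' + 'h' + 'e' + 'k' + 'j' = 'khekj'

khekj


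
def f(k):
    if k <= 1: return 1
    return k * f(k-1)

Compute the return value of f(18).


f(18)
= 18 * f(17)
= 18 * 17 * f(16)
= 18 * 17 * 16 * f(15)
= 18 * 17 * 16 * 15 * f(14)
= 18 * 17 * 16 * 15 * 14 * f(13)
= 18 * 17 * 16 * 15 * 14 * 13 * f(12)
= 18 * 17 * 16 * 15 * 14 * 13 * 12 * f(11)
= 18 * 17 * 16 * 15 * 14 * 13 * 12 * 11 * f(10)
= 18 * 17 * 16 * 15 * 14 * 13 * 12 * 11 * 10 * f(9)
= 18 * 17 * 16 * 15 * 14 * 13 * 12 * 11 * 10 * 9 * f(8)
= 18 * 17 * 16 * 15 * 14 * 13 * 12 * 11 * 10 * 9 * 8 * f(7)
= 18 * 17 * 16 * 15 * 14 * 13 * 12 * 11 * 10 * 9 * 8 * 7 * f(6)
= 18 * 17 * 16 * 15 * 14 * 13 * 12 * 11 * 10 * 9 * 8 * 7 * 6 * f(5)
= 18 * 17 * 16 * 15 * 14 * 13 * 12 * 11 * 10 * 9 * 8 * 7 * 6 * 5 * f(4)
= 18 * 17 * 16 * 15 * 14 * 13 * 12 * 11 * 10 * 9 * 8 * 7 * 6 * 5 * 4 * f(3)
= 18 * 17 * 16 * 15 * 14 * 13 * 12 * 11 * 10 * 9 * 8 * 7 * 6 * 5 * 4 * 3 * f(2)
= 18 * 17 * 16 * 15 * 14 * 13 * 12 * 11 * 10 * 9 * 8 * 7 * 6 * 5 * 4 * 3 * 2 * f(1)
= 18 * 17 * 16 * 15 * 14 * 13 * 12 * 11 * 10 * 9 * 8 * 7 * 6 * 5 * 4 * 3 * 2 * 1
= 6402373705728000

6402373705728000


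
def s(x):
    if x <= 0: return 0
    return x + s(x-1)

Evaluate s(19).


s(19)
= 19 + 18 + 17 + 16 + 15 + 14 + 13 + 12 + 11 + 10 + 9 + 8 + 7 + 6 + 5 + 4 + 3 + 2 + 1 + s(0)
= 19 + 18 + 17 + 16 + 15 + 14 + 13 + 12 + 11 + 10 + 9 + 8 + 7 + 6 + 5 + 4 + 3 + 2 + 1 + 0
= 190

190


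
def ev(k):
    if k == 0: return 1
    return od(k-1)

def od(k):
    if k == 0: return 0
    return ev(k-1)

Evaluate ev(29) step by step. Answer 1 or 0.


ev(29) = od(28)
od(28) = ev(27)
ev(27) = od(26)
od(26) = ev(25)
ev(25) = od(24)
od(24) = ev(23)
ev(23) = od(22)
od(22) = ev(21)
ev(21) = od(20)
od(20) = ev(19)
ev(19) = od(18)
od(18) = ev(17)
ev(17) = od(16)
od(16) = ev(15)
ev(15) = od(14)
od(14) = ev(13)
ev(13) = od(12)
od(12) = ev(11)
ev(11) = od(10)
od(10) = ev(9)
ev(9) = od(8)
od(8) = ev(7)
ev(7) = od(6)
od(6) = ev(5)
ev(5) = od(4)
od(4) = ev(3)
ev(3) = od(2)
od(2) = ev(1)
ev(1) = od(0)
od(0) = 0  (base case)
Result: 0

0


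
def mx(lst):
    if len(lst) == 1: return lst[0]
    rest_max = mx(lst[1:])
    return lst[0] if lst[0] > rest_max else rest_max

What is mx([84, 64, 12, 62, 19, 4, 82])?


mx([84, 64, 12, 62, 19, 4, 82]): compare 84 with mx([64, 12, 62, 19, 4, 82])
mx([64, 12, 62, 19, 4, 82]): compare 64 with mx([12, 62, 19, 4, 82])
mx([12, 62, 19, 4, 82]): compare 12 with mx([62, 19, 4, 82])
mx([62, 19, 4, 82]): compare 62 with mx([19, 4, 82])
mx([19, 4, 82]): compare 19 with mx([4, 82])
mx([4, 82]): compare 4 with mx([82])
mx([82]) = 82  (base case)
Compare 4 with 82 -> 82
Compare 19 with 82 -> 82
Compare 62 with 82 -> 82
Compare 12 with 82 -> 82
Compare 64 with 82 -> 82
Compare 84 with 82 -> 84

84


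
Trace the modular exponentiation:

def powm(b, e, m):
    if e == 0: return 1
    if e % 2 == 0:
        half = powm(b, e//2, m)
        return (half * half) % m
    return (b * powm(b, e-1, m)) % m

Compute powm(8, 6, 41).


powm(8, 6, 41): e is even, compute powm(8, 3, 41)
  powm(8, 3, 41): e is odd, compute powm(8, 2, 41)
    powm(8, 2, 41): e is even, compute powm(8, 1, 41)
      powm(8, 1, 41): e is odd, compute powm(8, 0, 41)
        powm(8, 0, 41) = 1
      (8 * 1) % 41 = 8
    half=8, (8*8) % 41 = 23
  (8 * 23) % 41 = 20
half=20, (20*20) % 41 = 31

31


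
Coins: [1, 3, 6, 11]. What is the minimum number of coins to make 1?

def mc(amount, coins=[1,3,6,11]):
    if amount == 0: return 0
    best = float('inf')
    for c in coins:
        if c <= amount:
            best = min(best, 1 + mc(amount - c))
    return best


Building up with DP:
mc(0) = 0
mc(1) = min(1+mc(0)=1+0=1) = 1

1


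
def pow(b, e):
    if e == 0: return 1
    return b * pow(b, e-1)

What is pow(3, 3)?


pow(3, 3)
= 3 * pow(3, 2)
= 3 * 3 * pow(3, 1)
= 3 * 3 * 3 * pow(3, 0)
= 3 * 3 * 3 * 1
= 27

27


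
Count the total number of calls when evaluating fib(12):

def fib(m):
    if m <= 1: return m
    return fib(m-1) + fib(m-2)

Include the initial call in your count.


Let C(n) = total calls for fib(n)
C(0) = 1, C(1) = 1
C(2) = 1 + C(1) + C(0) = 1 + 1 + 1 = 3
C(3) = 1 + C(2) + C(1) = 1 + 3 + 1 = 5
C(4) = 1 + C(3) + C(2) = 1 + 5 + 3 = 9
C(5) = 1 + C(4) + C(3) = 1 + 9 + 5 = 15
C(6) = 1 + C(5) + C(4) = 1 + 15 + 9 = 25
C(7) = 1 + C(6) + C(5) = 1 + 25 + 15 = 41
C(8) = 1 + C(7) + C(6) = 1 + 41 + 25 = 67
C(9) = 1 + C(8) + C(7) = 1 + 67 + 41 = 109
C(10) = 1 + C(9) + C(8) = 1 + 109 + 67 = 177
C(11) = 1 + C(10) + C(9) = 1 + 177 + 109 = 287
C(12) = 1 + C(11) + C(10) = 1 + 287 + 177 = 465

465


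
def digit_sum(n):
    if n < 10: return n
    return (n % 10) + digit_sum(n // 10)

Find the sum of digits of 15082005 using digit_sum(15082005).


digit_sum(15082005) = 5 + digit_sum(1508200)
digit_sum(1508200) = 0 + digit_sum(150820)
digit_sum(150820) = 0 + digit_sum(15082)
digit_sum(15082) = 2 + digit_sum(1508)
digit_sum(1508) = 8 + digit_sum(150)
digit_sum(150) = 0 + digit_sum(15)
digit_sum(15) = 5 + digit_sum(1)
digit_sum(1) = 1  (base case)
Total: 5 + 0 + 0 + 2 + 8 + 0 + 5 + 1 = 21

21


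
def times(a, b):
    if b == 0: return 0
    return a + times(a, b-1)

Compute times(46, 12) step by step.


times(46, 12) = 46 + times(46, 11)
times(46, 11) = 46 + times(46, 10)
times(46, 10) = 46 + times(46, 9)
times(46, 9) = 46 + times(46, 8)
times(46, 8) = 46 + times(46, 7)
times(46, 7) = 46 + times(46, 6)
times(46, 6) = 46 + times(46, 5)
times(46, 5) = 46 + times(46, 4)
times(46, 4) = 46 + times(46, 3)
times(46, 3) = 46 + times(46, 2)
times(46, 2) = 46 + times(46, 1)
times(46, 1) = 46 + times(46, 0)
times(46, 0) = 0  (base case)
Total: 46 + 46 + 46 + 46 + 46 + 46 + 46 + 46 + 46 + 46 + 46 + 46 + 0 = 552

552


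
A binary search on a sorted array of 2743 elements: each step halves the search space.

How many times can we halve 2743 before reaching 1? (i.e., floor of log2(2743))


2743 / 2 = 1371
1371 / 2 = 685
685 / 2 = 342
342 / 2 = 171
171 / 2 = 85
85 / 2 = 42
42 / 2 = 21
21 / 2 = 10
10 / 2 = 5
5 / 2 = 2
2 / 2 = 1
Reached 1 after 11 halvings

11


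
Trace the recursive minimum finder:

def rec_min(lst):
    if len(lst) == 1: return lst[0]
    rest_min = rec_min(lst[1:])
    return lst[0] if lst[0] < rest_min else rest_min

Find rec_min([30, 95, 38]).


rec_min([30, 95, 38]): compare 30 with rec_min([95, 38])
rec_min([95, 38]): compare 95 with rec_min([38])
rec_min([38]) = 38  (base case)
Compare 95 with 38 -> 38
Compare 30 with 38 -> 30

30


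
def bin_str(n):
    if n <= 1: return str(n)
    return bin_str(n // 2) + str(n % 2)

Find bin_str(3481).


bin_str(3481) = bin_str(1740) + '1'
bin_str(1740) = bin_str(870) + '0'
bin_str(870) = bin_str(435) + '0'
bin_str(435) = bin_str(217) + '1'
bin_str(217) = bin_str(108) + '1'
bin_str(108) = bin_str(54) + '0'
bin_str(54) = bin_str(27) + '0'
bin_str(27) = bin_str(13) + '1'
bin_str(13) = bin_str(6) + '1'
bin_str(6) = bin_str(3) + '0'
bin_str(3) = bin_str(1) + '1'
bin_str(1) = '1'  (base case)
Concatenating: '1' + '1' + '0' + '1' + '1' + '0' + '0' + '1' + '1' + '0' + '0' + '1' = '110110011001'

110110011001


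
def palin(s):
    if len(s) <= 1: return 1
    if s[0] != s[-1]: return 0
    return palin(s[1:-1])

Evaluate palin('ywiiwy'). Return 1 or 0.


palin('ywiiwy'): s[0]='y' == s[-1]='y' -> check palin('wiiw')
palin('wiiw'): s[0]='w' == s[-1]='w' -> check palin('ii')
palin('ii'): s[0]='i' == s[-1]='i' -> check palin('')
palin(''): len <= 1 -> return 1  (base case)
Result: 1 (palindrome)

1


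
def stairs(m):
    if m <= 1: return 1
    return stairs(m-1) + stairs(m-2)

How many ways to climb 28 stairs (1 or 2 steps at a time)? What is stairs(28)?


Building up from base cases:
stairs(0) = 1
stairs(1) = 1
stairs(2) = stairs(1) + stairs(0) = 1 + 1 = 2
stairs(3) = stairs(2) + stairs(1) = 2 + 1 = 3
stairs(4) = stairs(3) + stairs(2) = 3 + 2 = 5
stairs(5) = stairs(4) + stairs(3) = 5 + 3 = 8
stairs(6) = stairs(5) + stairs(4) = 8 + 5 = 13
stairs(7) = stairs(6) + stairs(5) = 13 + 8 = 21
stairs(8) = stairs(7) + stairs(6) = 21 + 13 = 34
stairs(9) = stairs(8) + stairs(7) = 34 + 21 = 55
stairs(10) = stairs(9) + stairs(8) = 55 + 34 = 89
stairs(11) = stairs(10) + stairs(9) = 89 + 55 = 144
stairs(12) = stairs(11) + stairs(10) = 144 + 89 = 233
stairs(13) = stairs(12) + stairs(11) = 233 + 144 = 377
stairs(14) = stairs(13) + stairs(12) = 377 + 233 = 610
stairs(15) = stairs(14) + stairs(13) = 610 + 377 = 987
stairs(16) = stairs(15) + stairs(14) = 987 + 610 = 1597
stairs(17) = stairs(16) + stairs(15) = 1597 + 987 = 2584
stairs(18) = stairs(17) + stairs(16) = 2584 + 1597 = 4181
stairs(19) = stairs(18) + stairs(17) = 4181 + 2584 = 6765
stairs(20) = stairs(19) + stairs(18) = 6765 + 4181 = 10946
stairs(21) = stairs(20) + stairs(19) = 10946 + 6765 = 17711
stairs(22) = stairs(21) + stairs(20) = 17711 + 10946 = 28657
stairs(23) = stairs(22) + stairs(21) = 28657 + 17711 = 46368
stairs(24) = stairs(23) + stairs(22) = 46368 + 28657 = 75025
stairs(25) = stairs(24) + stairs(23) = 75025 + 46368 = 121393
stairs(26) = stairs(25) + stairs(24) = 121393 + 75025 = 196418
stairs(27) = stairs(26) + stairs(25) = 196418 + 121393 = 317811
stairs(28) = stairs(27) + stairs(26) = 317811 + 196418 = 514229

514229


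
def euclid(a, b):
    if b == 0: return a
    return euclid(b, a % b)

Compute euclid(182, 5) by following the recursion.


euclid(182, 5) = euclid(5, 2)
euclid(5, 2) = euclid(2, 1)
euclid(2, 1) = euclid(1, 0)
euclid(1, 0) = 1  (base case)

1


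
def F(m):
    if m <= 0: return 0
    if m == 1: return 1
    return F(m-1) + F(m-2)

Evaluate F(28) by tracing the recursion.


Computing F(28) bottom-up:
F(0) = 0
F(1) = 1
F(2) = F(1) + F(0) = 1 + 0 = 1
F(3) = F(2) + F(1) = 1 + 1 = 2
F(4) = F(3) + F(2) = 2 + 1 = 3
F(5) = F(4) + F(3) = 3 + 2 = 5
F(6) = F(5) + F(4) = 5 + 3 = 8
F(7) = F(6) + F(5) = 8 + 5 = 13
F(8) = F(7) + F(6) = 13 + 8 = 21
F(9) = F(8) + F(7) = 21 + 13 = 34
F(10) = F(9) + F(8) = 34 + 21 = 55
F(11) = F(10) + F(9) = 55 + 34 = 89
F(12) = F(11) + F(10) = 89 + 55 = 144
F(13) = F(12) + F(11) = 144 + 89 = 233
F(14) = F(13) + F(12) = 233 + 144 = 377
F(15) = F(14) + F(13) = 377 + 233 = 610
F(16) = F(15) + F(14) = 610 + 377 = 987
F(17) = F(16) + F(15) = 987 + 610 = 1597
F(18) = F(17) + F(16) = 1597 + 987 = 2584
F(19) = F(18) + F(17) = 2584 + 1597 = 4181
F(20) = F(19) + F(18) = 4181 + 2584 = 6765
F(21) = F(20) + F(19) = 6765 + 4181 = 10946
F(22) = F(21) + F(20) = 10946 + 6765 = 17711
F(23) = F(22) + F(21) = 17711 + 10946 = 28657
F(24) = F(23) + F(22) = 28657 + 17711 = 46368
F(25) = F(24) + F(23) = 46368 + 28657 = 75025
F(26) = F(25) + F(24) = 75025 + 46368 = 121393
F(27) = F(26) + F(25) = 121393 + 75025 = 196418
F(28) = F(27) + F(26) = 196418 + 121393 = 317811

317811


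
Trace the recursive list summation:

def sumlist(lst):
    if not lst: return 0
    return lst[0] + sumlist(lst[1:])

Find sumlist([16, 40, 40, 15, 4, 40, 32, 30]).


sumlist([16, 40, 40, 15, 4, 40, 32, 30]) = 16 + sumlist([40, 40, 15, 4, 40, 32, 30])
sumlist([40, 40, 15, 4, 40, 32, 30]) = 40 + sumlist([40, 15, 4, 40, 32, 30])
sumlist([40, 15, 4, 40, 32, 30]) = 40 + sumlist([15, 4, 40, 32, 30])
sumlist([15, 4, 40, 32, 30]) = 15 + sumlist([4, 40, 32, 30])
sumlist([4, 40, 32, 30]) = 4 + sumlist([40, 32, 30])
sumlist([40, 32, 30]) = 40 + sumlist([32, 30])
sumlist([32, 30]) = 32 + sumlist([30])
sumlist([30]) = 30 + sumlist([])
sumlist([]) = 0  (base case)
Total: 16 + 40 + 40 + 15 + 4 + 40 + 32 + 30 + 0 = 217

217


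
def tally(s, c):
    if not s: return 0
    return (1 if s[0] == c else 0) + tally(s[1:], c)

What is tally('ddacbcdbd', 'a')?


s[0]='d' != 'a' -> 0
s[0]='d' != 'a' -> 0
s[0]='a' == 'a' -> 1
s[0]='c' != 'a' -> 0
s[0]='b' != 'a' -> 0
s[0]='c' != 'a' -> 0
s[0]='d' != 'a' -> 0
s[0]='b' != 'a' -> 0
s[0]='d' != 'a' -> 0
Sum: 0 + 0 + 1 + 0 + 0 + 0 + 0 + 0 + 0 = 1

1


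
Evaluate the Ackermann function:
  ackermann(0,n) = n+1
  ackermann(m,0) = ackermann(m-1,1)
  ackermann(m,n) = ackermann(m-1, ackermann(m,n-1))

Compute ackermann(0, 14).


ackermann(0, 14) = 15
Result: ackermann(0, 14) = 15

15


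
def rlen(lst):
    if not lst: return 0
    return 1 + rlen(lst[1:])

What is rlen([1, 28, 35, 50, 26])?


rlen([1, 28, 35, 50, 26]) = 1 + rlen([28, 35, 50, 26])
rlen([28, 35, 50, 26]) = 1 + rlen([35, 50, 26])
rlen([35, 50, 26]) = 1 + rlen([50, 26])
rlen([50, 26]) = 1 + rlen([26])
rlen([26]) = 1 + rlen([])
rlen([]) = 0  (base case)
Unwinding: 1 + 1 + 1 + 1 + 1 + 0 = 5

5


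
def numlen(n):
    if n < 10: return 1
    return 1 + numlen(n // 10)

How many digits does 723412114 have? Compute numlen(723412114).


numlen(723412114) = 1 + numlen(72341211)
numlen(72341211) = 1 + numlen(7234121)
numlen(7234121) = 1 + numlen(723412)
numlen(723412) = 1 + numlen(72341)
numlen(72341) = 1 + numlen(7234)
numlen(7234) = 1 + numlen(723)
numlen(723) = 1 + numlen(72)
numlen(72) = 1 + numlen(7)
numlen(7) = 1  (base case: 7 < 10)
Unwinding: 1 + 1 + 1 + 1 + 1 + 1 + 1 + 1 + 1 = 9

9


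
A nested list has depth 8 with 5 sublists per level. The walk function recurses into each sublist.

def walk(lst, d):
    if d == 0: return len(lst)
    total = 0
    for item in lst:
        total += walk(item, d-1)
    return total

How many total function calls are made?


At depth 0 (root): 1 call
At depth 1: each of 1 parents calls walk on 5 children = 5 calls
At depth 2: each of 5 parents calls walk on 5 children = 25 calls
At depth 3: each of 25 parents calls walk on 5 children = 125 calls
At depth 4: each of 125 parents calls walk on 5 children = 625 calls
At depth 5: each of 625 parents calls walk on 5 children = 3125 calls
At depth 6: each of 3125 parents calls walk on 5 children = 15625 calls
At depth 7: each of 15625 parents calls walk on 5 children = 78125 calls
At depth 8: each of 78125 parents calls walk on 5 children = 390625 calls
Total: 1 + 5 + 25 + 125 + 625 + 3125 + 15625 + 78125 + 390625 = 488281

488281


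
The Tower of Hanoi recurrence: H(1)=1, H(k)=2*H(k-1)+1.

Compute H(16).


H(16) = 2 * H(15) + 1
H(15) = 2 * H(14) + 1
H(14) = 2 * H(13) + 1
H(13) = 2 * H(12) + 1
H(12) = 2 * H(11) + 1
H(11) = 2 * H(10) + 1
H(10) = 2 * H(9) + 1
H(9) = 2 * H(8) + 1
H(8) = 2 * H(7) + 1
H(7) = 2 * H(6) + 1
H(6) = 2 * H(5) + 1
H(5) = 2 * H(4) + 1
H(4) = 2 * H(3) + 1
H(3) = 2 * H(2) + 1
H(2) = 2 * H(1) + 1
H(1) = 1  (base case)
H(2) = 2 * 1 + 1 = 3
H(3) = 2 * 3 + 1 = 7
H(4) = 2 * 7 + 1 = 15
H(5) = 2 * 15 + 1 = 31
H(6) = 2 * 31 + 1 = 63
H(7) = 2 * 63 + 1 = 127
H(8) = 2 * 127 + 1 = 255
H(9) = 2 * 255 + 1 = 511
H(10) = 2 * 511 + 1 = 1023
H(11) = 2 * 1023 + 1 = 2047
H(12) = 2 * 2047 + 1 = 4095
H(13) = 2 * 4095 + 1 = 8191
H(14) = 2 * 8191 + 1 = 16383
H(15) = 2 * 16383 + 1 = 32767
H(16) = 2 * 32767 + 1 = 65535

65535


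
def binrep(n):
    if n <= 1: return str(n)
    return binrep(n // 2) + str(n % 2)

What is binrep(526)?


binrep(526) = binrep(263) + '0'
binrep(263) = binrep(131) + '1'
binrep(131) = binrep(65) + '1'
binrep(65) = binrep(32) + '1'
binrep(32) = binrep(16) + '0'
binrep(16) = binrep(8) + '0'
binrep(8) = binrep(4) + '0'
binrep(4) = binrep(2) + '0'
binrep(2) = binrep(1) + '0'
binrep(1) = '1'  (base case)
Concatenating: '1' + '0' + '0' + '0' + '0' + '0' + '1' + '1' + '1' + '0' = '1000001110'

1000001110


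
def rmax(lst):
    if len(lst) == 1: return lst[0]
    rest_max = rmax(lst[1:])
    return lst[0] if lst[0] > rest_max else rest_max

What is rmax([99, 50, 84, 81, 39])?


rmax([99, 50, 84, 81, 39]): compare 99 with rmax([50, 84, 81, 39])
rmax([50, 84, 81, 39]): compare 50 with rmax([84, 81, 39])
rmax([84, 81, 39]): compare 84 with rmax([81, 39])
rmax([81, 39]): compare 81 with rmax([39])
rmax([39]) = 39  (base case)
Compare 81 with 39 -> 81
Compare 84 with 81 -> 84
Compare 50 with 84 -> 84
Compare 99 with 84 -> 99

99


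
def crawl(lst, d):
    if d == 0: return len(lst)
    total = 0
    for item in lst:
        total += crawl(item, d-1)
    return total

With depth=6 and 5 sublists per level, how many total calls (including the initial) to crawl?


At depth 0 (root): 1 call
At depth 1: each of 1 parents calls crawl on 5 children = 5 calls
At depth 2: each of 5 parents calls crawl on 5 children = 25 calls
At depth 3: each of 25 parents calls crawl on 5 children = 125 calls
At depth 4: each of 125 parents calls crawl on 5 children = 625 calls
At depth 5: each of 625 parents calls crawl on 5 children = 3125 calls
At depth 6: each of 3125 parents calls crawl on 5 children = 15625 calls
Total: 1 + 5 + 25 + 125 + 625 + 3125 + 15625 = 19531

19531


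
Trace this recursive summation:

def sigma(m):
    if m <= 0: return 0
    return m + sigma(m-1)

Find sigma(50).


sigma(50)
= 50 + 49 + 48 + 47 + 46 + 45 + 44 + 43 + 42 + 41 + 40 + 39 + 38 + 37 + 36 + 35 + 34 + 33 + 32 + 31 + 30 + 29 + 28 + 27 + 26 + 25 + 24 + 23 + 22 + 21 + 20 + 19 + 18 + 17 + 16 + 15 + 14 + 13 + 12 + 11 + 10 + 9 + 8 + 7 + 6 + 5 + 4 + 3 + 2 + 1 + sigma(0)
= 50 + 49 + 48 + 47 + 46 + 45 + 44 + 43 + 42 + 41 + 40 + 39 + 38 + 37 + 36 + 35 + 34 + 33 + 32 + 31 + 30 + 29 + 28 + 27 + 26 + 25 + 24 + 23 + 22 + 21 + 20 + 19 + 18 + 17 + 16 + 15 + 14 + 13 + 12 + 11 + 10 + 9 + 8 + 7 + 6 + 5 + 4 + 3 + 2 + 1 + 0
= 1275

1275


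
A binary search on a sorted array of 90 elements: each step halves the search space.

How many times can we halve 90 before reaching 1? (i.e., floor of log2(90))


90 / 2 = 45
45 / 2 = 22
22 / 2 = 11
11 / 2 = 5
5 / 2 = 2
2 / 2 = 1
Reached 1 after 6 halvings

6


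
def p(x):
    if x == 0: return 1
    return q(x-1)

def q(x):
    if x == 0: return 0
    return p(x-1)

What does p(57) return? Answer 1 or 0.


p(57) = q(56)
q(56) = p(55)
p(55) = q(54)
q(54) = p(53)
p(53) = q(52)
q(52) = p(51)
p(51) = q(50)
q(50) = p(49)
p(49) = q(48)
q(48) = p(47)
p(47) = q(46)
q(46) = p(45)
p(45) = q(44)
q(44) = p(43)
p(43) = q(42)
q(42) = p(41)
p(41) = q(40)
q(40) = p(39)
p(39) = q(38)
q(38) = p(37)
p(37) = q(36)
q(36) = p(35)
p(35) = q(34)
q(34) = p(33)
p(33) = q(32)
q(32) = p(31)
p(31) = q(30)
q(30) = p(29)
p(29) = q(28)
q(28) = p(27)
p(27) = q(26)
q(26) = p(25)
p(25) = q(24)
q(24) = p(23)
p(23) = q(22)
q(22) = p(21)
p(21) = q(20)
q(20) = p(19)
p(19) = q(18)
q(18) = p(17)
p(17) = q(16)
q(16) = p(15)
p(15) = q(14)
q(14) = p(13)
p(13) = q(12)
q(12) = p(11)
p(11) = q(10)
q(10) = p(9)
p(9) = q(8)
q(8) = p(7)
p(7) = q(6)
q(6) = p(5)
p(5) = q(4)
q(4) = p(3)
p(3) = q(2)
q(2) = p(1)
p(1) = q(0)
q(0) = 0  (base case)
Result: 0

0


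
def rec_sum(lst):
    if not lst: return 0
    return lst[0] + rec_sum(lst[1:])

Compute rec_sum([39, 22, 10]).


rec_sum([39, 22, 10]) = 39 + rec_sum([22, 10])
rec_sum([22, 10]) = 22 + rec_sum([10])
rec_sum([10]) = 10 + rec_sum([])
rec_sum([]) = 0  (base case)
Total: 39 + 22 + 10 + 0 = 71

71


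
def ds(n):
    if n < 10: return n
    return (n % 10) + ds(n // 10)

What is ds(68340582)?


ds(68340582) = 2 + ds(6834058)
ds(6834058) = 8 + ds(683405)
ds(683405) = 5 + ds(68340)
ds(68340) = 0 + ds(6834)
ds(6834) = 4 + ds(683)
ds(683) = 3 + ds(68)
ds(68) = 8 + ds(6)
ds(6) = 6  (base case)
Total: 2 + 8 + 5 + 0 + 4 + 3 + 8 + 6 = 36

36


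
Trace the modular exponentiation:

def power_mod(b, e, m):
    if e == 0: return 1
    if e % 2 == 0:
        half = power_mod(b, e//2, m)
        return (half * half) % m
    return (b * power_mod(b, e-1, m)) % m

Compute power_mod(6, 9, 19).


power_mod(6, 9, 19): e is odd, compute power_mod(6, 8, 19)
  power_mod(6, 8, 19): e is even, compute power_mod(6, 4, 19)
    power_mod(6, 4, 19): e is even, compute power_mod(6, 2, 19)
      power_mod(6, 2, 19): e is even, compute power_mod(6, 1, 19)
        power_mod(6, 1, 19): e is odd, compute power_mod(6, 0, 19)
          power_mod(6, 0, 19) = 1
        (6 * 1) % 19 = 6
      half=6, (6*6) % 19 = 17
    half=17, (17*17) % 19 = 4
  half=4, (4*4) % 19 = 16
(6 * 16) % 19 = 1

1


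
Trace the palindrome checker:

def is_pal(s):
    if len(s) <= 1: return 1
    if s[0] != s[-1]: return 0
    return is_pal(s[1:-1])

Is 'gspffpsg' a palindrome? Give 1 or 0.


is_pal('gspffpsg'): s[0]='g' == s[-1]='g' -> check is_pal('spffps')
is_pal('spffps'): s[0]='s' == s[-1]='s' -> check is_pal('pffp')
is_pal('pffp'): s[0]='p' == s[-1]='p' -> check is_pal('ff')
is_pal('ff'): s[0]='f' == s[-1]='f' -> check is_pal('')
is_pal(''): len <= 1 -> return 1  (base case)
Result: 1 (palindrome)

1


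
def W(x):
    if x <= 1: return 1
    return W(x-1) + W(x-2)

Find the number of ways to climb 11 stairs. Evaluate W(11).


Building up from base cases:
W(0) = 1
W(1) = 1
W(2) = W(1) + W(0) = 1 + 1 = 2
W(3) = W(2) + W(1) = 2 + 1 = 3
W(4) = W(3) + W(2) = 3 + 2 = 5
W(5) = W(4) + W(3) = 5 + 3 = 8
W(6) = W(5) + W(4) = 8 + 5 = 13
W(7) = W(6) + W(5) = 13 + 8 = 21
W(8) = W(7) + W(6) = 21 + 13 = 34
W(9) = W(8) + W(7) = 34 + 21 = 55
W(10) = W(9) + W(8) = 55 + 34 = 89
W(11) = W(10) + W(9) = 89 + 55 = 144

144


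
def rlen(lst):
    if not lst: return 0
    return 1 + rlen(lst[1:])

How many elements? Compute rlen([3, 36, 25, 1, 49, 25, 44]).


rlen([3, 36, 25, 1, 49, 25, 44]) = 1 + rlen([36, 25, 1, 49, 25, 44])
rlen([36, 25, 1, 49, 25, 44]) = 1 + rlen([25, 1, 49, 25, 44])
rlen([25, 1, 49, 25, 44]) = 1 + rlen([1, 49, 25, 44])
rlen([1, 49, 25, 44]) = 1 + rlen([49, 25, 44])
rlen([49, 25, 44]) = 1 + rlen([25, 44])
rlen([25, 44]) = 1 + rlen([44])
rlen([44]) = 1 + rlen([])
rlen([]) = 0  (base case)
Unwinding: 1 + 1 + 1 + 1 + 1 + 1 + 1 + 0 = 7

7


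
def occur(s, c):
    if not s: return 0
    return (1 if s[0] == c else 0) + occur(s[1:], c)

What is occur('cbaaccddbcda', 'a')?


s[0]='c' != 'a' -> 0
s[0]='b' != 'a' -> 0
s[0]='a' == 'a' -> 1
s[0]='a' == 'a' -> 1
s[0]='c' != 'a' -> 0
s[0]='c' != 'a' -> 0
s[0]='d' != 'a' -> 0
s[0]='d' != 'a' -> 0
s[0]='b' != 'a' -> 0
s[0]='c' != 'a' -> 0
s[0]='d' != 'a' -> 0
s[0]='a' == 'a' -> 1
Sum: 0 + 0 + 1 + 1 + 0 + 0 + 0 + 0 + 0 + 0 + 0 + 1 = 3

3


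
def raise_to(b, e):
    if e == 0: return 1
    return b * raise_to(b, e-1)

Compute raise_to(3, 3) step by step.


raise_to(3, 3)
= 3 * raise_to(3, 2)
= 3 * 3 * raise_to(3, 1)
= 3 * 3 * 3 * raise_to(3, 0)
= 3 * 3 * 3 * 1
= 27

27


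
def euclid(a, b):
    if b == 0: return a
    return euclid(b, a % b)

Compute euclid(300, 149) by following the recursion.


euclid(300, 149) = euclid(149, 2)
euclid(149, 2) = euclid(2, 1)
euclid(2, 1) = euclid(1, 0)
euclid(1, 0) = 1  (base case)

1


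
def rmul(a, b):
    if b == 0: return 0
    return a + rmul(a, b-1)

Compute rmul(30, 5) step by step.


rmul(30, 5) = 30 + rmul(30, 4)
rmul(30, 4) = 30 + rmul(30, 3)
rmul(30, 3) = 30 + rmul(30, 2)
rmul(30, 2) = 30 + rmul(30, 1)
rmul(30, 1) = 30 + rmul(30, 0)
rmul(30, 0) = 0  (base case)
Total: 30 + 30 + 30 + 30 + 30 + 0 = 150

150


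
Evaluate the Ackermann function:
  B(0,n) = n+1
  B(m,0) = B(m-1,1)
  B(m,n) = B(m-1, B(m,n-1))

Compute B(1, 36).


B(1, 36) = B(0, B(1, 35))
  B(1, 35) = B(0, B(1, 34))
    B(1, 34) = B(0, B(1, 33))
      B(1, 33) = B(0, B(1, 32))
        B(1, 32) = B(0, B(1, 31))
          B(1, 31) = B(0, B(1, 30))
          B(1, 30) = B(0, B(1, 29))
          B(1, 29) = B(0, B(1, 28))
          B(1, 28) = B(0, B(1, 27))
          B(1, 27) = B(0, B(1, 26))
          B(1, 26) = B(0, B(1, 25))
          B(1, 25) = B(0, B(1, 24))
          B(1, 24) = B(0, B(1, 23))
          B(1, 23) = B(0, B(1, 22))
          B(1, 22) = B(0, B(1, 21))
          B(1, 21) = B(0, B(1, 20))
          B(1, 20) = B(0, B(1, 19))
          B(1, 19) = B(0, B(1, 18))
          B(1, 18) = B(0, B(1, 17))
          B(1, 17) = B(0, B(1, 16))
          B(1, 16) = B(0, B(1, 15))
          B(1, 15) = B(0, B(1, 14))
          B(1, 14) = B(0, B(1, 13))
          B(1, 13) = B(0, B(1, 12))
          B(1, 12) = B(0, B(1, 11))
... (trace truncated)
Result: B(1, 36) = 38

38


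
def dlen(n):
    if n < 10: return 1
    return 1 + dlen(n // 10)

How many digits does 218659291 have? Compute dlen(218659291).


dlen(218659291) = 1 + dlen(21865929)
dlen(21865929) = 1 + dlen(2186592)
dlen(2186592) = 1 + dlen(218659)
dlen(218659) = 1 + dlen(21865)
dlen(21865) = 1 + dlen(2186)
dlen(2186) = 1 + dlen(218)
dlen(218) = 1 + dlen(21)
dlen(21) = 1 + dlen(2)
dlen(2) = 1  (base case: 2 < 10)
Unwinding: 1 + 1 + 1 + 1 + 1 + 1 + 1 + 1 + 1 = 9

9


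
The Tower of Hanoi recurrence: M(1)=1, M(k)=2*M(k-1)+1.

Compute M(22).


M(22) = 2 * M(21) + 1
M(21) = 2 * M(20) + 1
M(20) = 2 * M(19) + 1
M(19) = 2 * M(18) + 1
M(18) = 2 * M(17) + 1
M(17) = 2 * M(16) + 1
M(16) = 2 * M(15) + 1
M(15) = 2 * M(14) + 1
M(14) = 2 * M(13) + 1
M(13) = 2 * M(12) + 1
M(12) = 2 * M(11) + 1
M(11) = 2 * M(10) + 1
M(10) = 2 * M(9) + 1
M(9) = 2 * M(8) + 1
M(8) = 2 * M(7) + 1
M(7) = 2 * M(6) + 1
M(6) = 2 * M(5) + 1
M(5) = 2 * M(4) + 1
M(4) = 2 * M(3) + 1
M(3) = 2 * M(2) + 1
M(2) = 2 * M(1) + 1
M(1) = 1  (base case)
M(2) = 2 * 1 + 1 = 3
M(3) = 2 * 3 + 1 = 7
M(4) = 2 * 7 + 1 = 15
M(5) = 2 * 15 + 1 = 31
M(6) = 2 * 31 + 1 = 63
M(7) = 2 * 63 + 1 = 127
M(8) = 2 * 127 + 1 = 255
M(9) = 2 * 255 + 1 = 511
M(10) = 2 * 511 + 1 = 1023
M(11) = 2 * 1023 + 1 = 2047
M(12) = 2 * 2047 + 1 = 4095
M(13) = 2 * 4095 + 1 = 8191
M(14) = 2 * 8191 + 1 = 16383
M(15) = 2 * 16383 + 1 = 32767
M(16) = 2 * 32767 + 1 = 65535
M(17) = 2 * 65535 + 1 = 131071
M(18) = 2 * 131071 + 1 = 262143
M(19) = 2 * 262143 + 1 = 524287
M(20) = 2 * 524287 + 1 = 1048575
M(21) = 2 * 1048575 + 1 = 2097151
M(22) = 2 * 2097151 + 1 = 4194303

4194303


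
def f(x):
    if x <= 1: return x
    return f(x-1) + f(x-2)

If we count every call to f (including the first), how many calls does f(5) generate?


Let C(n) = total calls for f(n)
C(0) = 1, C(1) = 1
C(2) = 1 + C(1) + C(0) = 1 + 1 + 1 = 3
C(3) = 1 + C(2) + C(1) = 1 + 3 + 1 = 5
C(4) = 1 + C(3) + C(2) = 1 + 5 + 3 = 9
C(5) = 1 + C(4) + C(3) = 1 + 9 + 5 = 15

15


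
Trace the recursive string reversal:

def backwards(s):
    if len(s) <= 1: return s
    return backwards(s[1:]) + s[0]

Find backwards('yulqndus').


backwards('yulqndus') = backwards('ulqndus') + 'y'
backwards('ulqndus') = backwards('lqndus') + 'u'
backwards('lqndus') = backwards('qndus') + 'l'
backwards('qndus') = backwards('ndus') + 'q'
backwards('ndus') = backwards('dus') + 'n'
backwards('dus') = backwards('us') + 'd'
backwards('us') = backwards('s') + 'u'
backwards('s') = 's'  (base case)
Concatenating: 's' + 'u' + 'd' + 'n' + 'q' + 'l' + 'u' + 'y' = 'sudnqluy'

sudnqluy


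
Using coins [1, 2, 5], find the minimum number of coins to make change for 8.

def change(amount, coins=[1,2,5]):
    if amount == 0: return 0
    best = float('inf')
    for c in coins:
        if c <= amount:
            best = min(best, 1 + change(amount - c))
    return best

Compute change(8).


Building up with DP:
change(0) = 0
change(1) = min(1+change(0)=1+0=1) = 1
change(2) = min(1+change(1)=1+1=2, 1+change(0)=1+0=1) = 1
change(3) = min(1+change(2)=1+1=2, 1+change(1)=1+1=2) = 2
change(4) = min(1+change(3)=1+2=3, 1+change(2)=1+1=2) = 2
change(5) = min(1+change(4)=1+2=3, 1+change(3)=1+2=3, 1+change(0)=1+0=1) = 1
change(6) = min(1+change(5)=1+1=2, 1+change(4)=1+2=3, 1+change(1)=1+1=2) = 2
change(7) = min(1+change(6)=1+2=3, 1+change(5)=1+1=2, 1+change(2)=1+1=2) = 2
change(8) = min(1+change(7)=1+2=3, 1+change(6)=1+2=3, 1+change(3)=1+2=3) = 3

3


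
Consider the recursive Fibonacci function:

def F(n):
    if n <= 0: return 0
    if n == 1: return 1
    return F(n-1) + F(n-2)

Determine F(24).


Computing F(24) bottom-up:
F(0) = 0
F(1) = 1
F(2) = F(1) + F(0) = 1 + 0 = 1
F(3) = F(2) + F(1) = 1 + 1 = 2
F(4) = F(3) + F(2) = 2 + 1 = 3
F(5) = F(4) + F(3) = 3 + 2 = 5
F(6) = F(5) + F(4) = 5 + 3 = 8
F(7) = F(6) + F(5) = 8 + 5 = 13
F(8) = F(7) + F(6) = 13 + 8 = 21
F(9) = F(8) + F(7) = 21 + 13 = 34
F(10) = F(9) + F(8) = 34 + 21 = 55
F(11) = F(10) + F(9) = 55 + 34 = 89
F(12) = F(11) + F(10) = 89 + 55 = 144
F(13) = F(12) + F(11) = 144 + 89 = 233
F(14) = F(13) + F(12) = 233 + 144 = 377
F(15) = F(14) + F(13) = 377 + 233 = 610
F(16) = F(15) + F(14) = 610 + 377 = 987
F(17) = F(16) + F(15) = 987 + 610 = 1597
F(18) = F(17) + F(16) = 1597 + 987 = 2584
F(19) = F(18) + F(17) = 2584 + 1597 = 4181
F(20) = F(19) + F(18) = 4181 + 2584 = 6765
F(21) = F(20) + F(19) = 6765 + 4181 = 10946
F(22) = F(21) + F(20) = 10946 + 6765 = 17711
F(23) = F(22) + F(21) = 17711 + 10946 = 28657
F(24) = F(23) + F(22) = 28657 + 17711 = 46368

46368
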